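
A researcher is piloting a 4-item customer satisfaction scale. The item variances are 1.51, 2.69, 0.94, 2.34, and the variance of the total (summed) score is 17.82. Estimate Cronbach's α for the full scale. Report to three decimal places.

Cronbach's α = 0.774

sum of item variances = 1.51 + 2.69 + 0.94 + 2.34 = 7.48
α = (k/(k−1))·(1 − sum of item variances/total variance) = (4/3)·(1 − 7.48/17.82) = 0.774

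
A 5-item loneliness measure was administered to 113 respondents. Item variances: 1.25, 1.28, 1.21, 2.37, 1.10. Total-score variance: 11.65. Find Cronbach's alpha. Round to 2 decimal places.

Cronbach's alpha = 0.48

Σσ²ᵢ = 1.25 + 1.28 + 1.21 + 2.37 + 1.10 = 7.21
α = (k/(k−1))·(1 − Σσ²ᵢ/σ²_T) = (5/4)·(1 − 7.21/11.65) = 0.48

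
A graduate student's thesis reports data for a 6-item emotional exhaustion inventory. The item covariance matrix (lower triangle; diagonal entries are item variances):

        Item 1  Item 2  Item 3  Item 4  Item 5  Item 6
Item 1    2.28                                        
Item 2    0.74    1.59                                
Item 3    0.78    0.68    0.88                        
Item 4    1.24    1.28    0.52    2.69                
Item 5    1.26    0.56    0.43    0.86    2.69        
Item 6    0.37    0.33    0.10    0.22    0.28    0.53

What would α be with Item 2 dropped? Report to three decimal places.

α = 0.715

Remaining items: Item 1, Item 3, Item 4, Item 5, Item 6 (k = 5).
ΣVar(i) = 2.28 + 0.88 + 2.69 + 2.69 + 0.53 = 9.07
σ²_total = 9.07 + 2 × 6.06 = 21.19
α (item deleted) = (5/4)·(1 − 9.07/21.19) = 0.715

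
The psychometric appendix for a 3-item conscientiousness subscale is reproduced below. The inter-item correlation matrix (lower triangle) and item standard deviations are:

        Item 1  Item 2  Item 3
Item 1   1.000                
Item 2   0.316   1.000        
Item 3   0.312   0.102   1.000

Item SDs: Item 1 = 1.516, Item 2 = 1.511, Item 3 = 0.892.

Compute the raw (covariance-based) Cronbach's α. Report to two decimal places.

Cronbach's α = 0.48

Σσ²ᵢ = 1.516² + 1.511² + 0.892² = 5.3770
Covariances σ_ij = r_ij · s_i · s_j:
  σ(Item 1,Item 2) = 0.316 × 1.516 × 1.511 = 0.7239
  σ(Item 1,Item 3) = 0.312 × 1.516 × 0.892 = 0.4219
  σ(Item 2,Item 3) = 0.102 × 1.511 × 0.892 = 0.1375
σ²_T = Σσ²ᵢ + 2·Σσ_ij = 5.3770 + 2 × 1.2833 = 7.9436
α = (3/2)·(1 − 5.3770/7.9436) = 0.48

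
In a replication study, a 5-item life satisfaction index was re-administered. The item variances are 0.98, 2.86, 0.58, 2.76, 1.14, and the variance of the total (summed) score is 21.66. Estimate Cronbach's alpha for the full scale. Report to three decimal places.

Σσ²ᵢ = 0.98 + 2.86 + 0.58 + 2.76 + 1.14 = 8.32
α = (k/(k−1))·(1 − Σσ²ᵢ/σ²_T) = (5/4)·(1 − 8.32/21.66) = 0.770

Cronbach's alpha = 0.770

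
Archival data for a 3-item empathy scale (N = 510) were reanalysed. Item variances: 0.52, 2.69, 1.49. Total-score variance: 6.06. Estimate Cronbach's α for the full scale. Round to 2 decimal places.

Σσᵢ² = 0.52 + 2.69 + 1.49 = 4.70
α = (k/(k−1))·(1 − Σσᵢ²/Var(T)) = (3/2)·(1 − 4.70/6.06) = 0.34

α = 0.34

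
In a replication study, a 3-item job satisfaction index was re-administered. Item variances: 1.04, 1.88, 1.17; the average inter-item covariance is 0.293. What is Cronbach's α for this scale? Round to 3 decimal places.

sum of item variances = 1.04 + 1.88 + 1.17 = 4.09
Sum of the 3 distinct covariances = 3 × 0.293 = 0.879
σ²_total = sum of item variances + 2·Σcov = 4.09 + 2 × 0.879 = 5.848
α = (3/2)·(1 − 4.09/5.848) = 0.451

Cronbach's α = 0.451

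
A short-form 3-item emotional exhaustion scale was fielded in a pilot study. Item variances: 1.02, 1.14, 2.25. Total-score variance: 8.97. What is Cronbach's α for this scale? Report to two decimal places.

Cronbach's α = 0.76

Σσ²ᵢ = 1.02 + 1.14 + 2.25 = 4.41
α = (k/(k−1))·(1 − Σσ²ᵢ/Var(T)) = (3/2)·(1 − 4.41/8.97) = 0.76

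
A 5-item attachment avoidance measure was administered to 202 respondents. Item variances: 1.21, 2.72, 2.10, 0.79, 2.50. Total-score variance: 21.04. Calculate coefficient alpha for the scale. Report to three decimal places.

ΣVar(i) = 1.21 + 2.72 + 2.10 + 0.79 + 2.50 = 9.32
α = (k/(k−1))·(1 − ΣVar(i)/σ²_total) = (5/4)·(1 − 9.32/21.04) = 0.696

coefficient alpha = 0.696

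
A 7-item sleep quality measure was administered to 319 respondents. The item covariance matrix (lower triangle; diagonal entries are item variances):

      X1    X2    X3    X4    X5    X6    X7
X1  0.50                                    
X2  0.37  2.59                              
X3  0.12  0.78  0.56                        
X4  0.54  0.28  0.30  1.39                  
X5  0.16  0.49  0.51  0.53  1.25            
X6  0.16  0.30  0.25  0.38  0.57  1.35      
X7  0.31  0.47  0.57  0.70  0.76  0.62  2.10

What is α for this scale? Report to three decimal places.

α = 0.762

ΣVar(i) = 0.50 + 2.59 + 0.56 + 1.39 + 1.25 + 1.35 + 2.10 = 9.74
Σ_{i<j} σ_ij = 9.17
σ²_T = 9.74 + 2 × 9.17 = 28.08
α = (k/(k−1))·(1 − ΣVar(i)/σ²_T) = (7/6)·(1 − 9.74/28.08) = 0.762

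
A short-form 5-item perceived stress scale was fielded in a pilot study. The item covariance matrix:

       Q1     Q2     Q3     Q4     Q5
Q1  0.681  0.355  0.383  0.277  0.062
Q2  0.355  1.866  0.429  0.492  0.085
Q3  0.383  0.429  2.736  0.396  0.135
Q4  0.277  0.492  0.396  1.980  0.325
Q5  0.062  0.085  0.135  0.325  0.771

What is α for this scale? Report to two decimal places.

α = 0.53

ΣVar(i) = 0.681 + 1.866 + 2.736 + 1.980 + 0.771 = 8.034
Sum of off-diagonal covariances = 2.939
σ²_T = 8.034 + 2 × 2.939 = 13.912
α = (k/(k−1))·(1 − ΣVar(i)/σ²_T) = (5/4)·(1 − 8.034/13.912) = 0.53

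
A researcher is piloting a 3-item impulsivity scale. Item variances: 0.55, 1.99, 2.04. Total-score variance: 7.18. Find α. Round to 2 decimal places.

sum of item variances = 0.55 + 1.99 + 2.04 = 4.58
α = (k/(k−1))·(1 − sum of item variances/Var(T)) = (3/2)·(1 − 4.58/7.18) = 0.54

α = 0.54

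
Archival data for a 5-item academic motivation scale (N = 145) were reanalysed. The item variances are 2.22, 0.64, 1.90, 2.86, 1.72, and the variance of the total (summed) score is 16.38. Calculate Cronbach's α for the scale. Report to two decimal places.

α = 0.54

ΣVar(i) = 2.22 + 0.64 + 1.90 + 2.86 + 1.72 = 9.34
α = (k/(k−1))·(1 − ΣVar(i)/σ²_total) = (5/4)·(1 − 9.34/16.38) = 0.54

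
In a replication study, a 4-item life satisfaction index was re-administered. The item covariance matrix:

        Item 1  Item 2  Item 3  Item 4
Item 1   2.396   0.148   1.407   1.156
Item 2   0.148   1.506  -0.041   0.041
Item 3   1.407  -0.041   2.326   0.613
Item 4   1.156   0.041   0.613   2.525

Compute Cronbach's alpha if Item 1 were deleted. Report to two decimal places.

Remaining items: Item 2, Item 3, Item 4 (k = 3).
Σσ²ᵢ = 1.506 + 2.326 + 2.525 = 6.357
σ²_T = 6.357 + 2 × 0.613 = 7.583
α (item deleted) = (3/2)·(1 − 6.357/7.583) = 0.24

Cronbach's alpha = 0.24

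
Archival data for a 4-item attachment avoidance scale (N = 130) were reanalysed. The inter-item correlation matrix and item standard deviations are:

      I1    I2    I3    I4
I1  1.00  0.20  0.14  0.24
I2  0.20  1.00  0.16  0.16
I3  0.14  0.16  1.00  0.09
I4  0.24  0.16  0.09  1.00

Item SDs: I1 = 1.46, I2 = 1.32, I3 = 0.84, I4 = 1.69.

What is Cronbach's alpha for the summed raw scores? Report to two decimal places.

α = 0.44

Σσ²ᵢ = 1.46² + 1.32² + 0.84² + 1.69² = 7.4357
Covariances σ_ij = r_ij · s_i · s_j:
  σ(I1,I2) = 0.20 × 1.46 × 1.32 = 0.3854
  σ(I1,I3) = 0.14 × 1.46 × 0.84 = 0.1717
  σ(I1,I4) = 0.24 × 1.46 × 1.69 = 0.5922
  σ(I2,I3) = 0.16 × 1.32 × 0.84 = 0.1774
  σ(I2,I4) = 0.16 × 1.32 × 1.69 = 0.3569
  σ(I3,I4) = 0.09 × 0.84 × 1.69 = 0.1278
σ²_T = Σσ²ᵢ + 2·Σσ_ij = 7.4357 + 2 × 1.8114 = 11.0585
α = (4/3)·(1 − 7.4357/11.0585) = 0.44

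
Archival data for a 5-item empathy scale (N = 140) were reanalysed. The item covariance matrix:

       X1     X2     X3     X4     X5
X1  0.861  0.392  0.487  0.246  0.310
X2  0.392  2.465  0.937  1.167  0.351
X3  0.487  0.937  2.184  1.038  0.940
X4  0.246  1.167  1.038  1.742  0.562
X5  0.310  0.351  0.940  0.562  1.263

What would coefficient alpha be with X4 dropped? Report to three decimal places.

Remaining items: X1, X2, X3, X5 (k = 4).
ΣVar(i) = 0.861 + 2.465 + 2.184 + 1.263 = 6.773
σ²_total = 6.773 + 2 × 3.417 = 13.607
α (item deleted) = (4/3)·(1 − 6.773/13.607) = 0.670

coefficient alpha = 0.670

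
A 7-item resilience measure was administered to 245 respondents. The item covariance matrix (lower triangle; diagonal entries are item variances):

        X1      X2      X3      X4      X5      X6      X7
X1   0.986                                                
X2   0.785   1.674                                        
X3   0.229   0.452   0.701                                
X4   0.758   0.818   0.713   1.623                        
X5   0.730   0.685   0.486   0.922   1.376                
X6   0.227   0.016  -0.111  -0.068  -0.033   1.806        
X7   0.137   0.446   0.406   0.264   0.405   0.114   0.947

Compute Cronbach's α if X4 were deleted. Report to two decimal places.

Cronbach's α = 0.68

Remaining items: X1, X2, X3, X5, X6, X7 (k = 6).
Σσᵢ² = 0.986 + 1.674 + 0.701 + 1.376 + 1.806 + 0.947 = 7.490
σ²_T = 7.490 + 2 × 4.974 = 17.438
α (item deleted) = (6/5)·(1 − 7.490/17.438) = 0.68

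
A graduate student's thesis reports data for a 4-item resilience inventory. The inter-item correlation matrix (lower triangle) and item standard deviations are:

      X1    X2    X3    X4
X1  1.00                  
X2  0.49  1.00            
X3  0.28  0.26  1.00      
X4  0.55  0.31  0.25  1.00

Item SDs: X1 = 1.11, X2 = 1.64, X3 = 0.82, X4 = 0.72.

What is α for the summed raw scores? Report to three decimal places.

α = 0.652

Σσ²ᵢ = 1.11² + 1.64² + 0.82² + 0.72² = 5.1125
Covariances σ_ij = r_ij · s_i · s_j:
  σ(X1,X2) = 0.49 × 1.11 × 1.64 = 0.8920
  σ(X1,X3) = 0.28 × 1.11 × 0.82 = 0.2549
  σ(X1,X4) = 0.55 × 1.11 × 0.72 = 0.4396
  σ(X2,X3) = 0.26 × 1.64 × 0.82 = 0.3496
  σ(X2,X4) = 0.31 × 1.64 × 0.72 = 0.3660
  σ(X3,X4) = 0.25 × 0.82 × 0.72 = 0.1476
σ²_T = Σσ²ᵢ + 2·Σσ_ij = 5.1125 + 2 × 2.4497 = 10.0119
α = (4/3)·(1 − 5.1125/10.0119) = 0.652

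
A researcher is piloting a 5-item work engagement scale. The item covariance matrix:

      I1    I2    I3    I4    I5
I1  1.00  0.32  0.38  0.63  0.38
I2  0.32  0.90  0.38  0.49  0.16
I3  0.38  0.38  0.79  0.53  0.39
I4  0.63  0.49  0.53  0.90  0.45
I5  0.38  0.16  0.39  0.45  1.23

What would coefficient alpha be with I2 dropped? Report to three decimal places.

coefficient alpha = 0.780

Remaining items: I1, I3, I4, I5 (k = 4).
sum of item variances = 1.00 + 0.79 + 0.90 + 1.23 = 3.92
σ²_total = 3.92 + 2 × 2.76 = 9.44
α (item deleted) = (4/3)·(1 − 3.92/9.44) = 0.780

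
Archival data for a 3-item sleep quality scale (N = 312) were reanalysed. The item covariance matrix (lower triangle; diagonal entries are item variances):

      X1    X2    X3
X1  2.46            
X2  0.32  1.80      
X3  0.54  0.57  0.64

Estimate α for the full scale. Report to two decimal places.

α = 0.55

Σσᵢ² = 2.46 + 1.80 + 0.64 = 4.90
Σ_{i<j} σ_ij = 1.43
σ²_T = 4.90 + 2 × 1.43 = 7.76
α = (k/(k−1))·(1 − Σσᵢ²/σ²_T) = (3/2)·(1 − 4.90/7.76) = 0.55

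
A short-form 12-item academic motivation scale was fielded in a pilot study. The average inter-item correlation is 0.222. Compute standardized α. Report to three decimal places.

Standardized α = k·r̄ / (1 + (k−1)·r̄) = 12 × 0.222 / (1 + 11 × 0.222)
  = 2.6640 / 3.4420 = 0.774

standardized α = 0.774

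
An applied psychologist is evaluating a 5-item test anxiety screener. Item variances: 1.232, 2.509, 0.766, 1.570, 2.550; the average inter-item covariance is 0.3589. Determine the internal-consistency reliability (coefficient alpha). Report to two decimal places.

coefficient alpha = 0.57

ΣVar(i) = 1.232 + 2.509 + 0.766 + 1.570 + 2.550 = 8.627
Sum of the 10 distinct covariances = 10 × 0.3589 = 3.5890
σ²_total = ΣVar(i) + 2·Σcov = 8.627 + 2 × 3.5890 = 15.8050
α = (5/4)·(1 − 8.627/15.8050) = 0.57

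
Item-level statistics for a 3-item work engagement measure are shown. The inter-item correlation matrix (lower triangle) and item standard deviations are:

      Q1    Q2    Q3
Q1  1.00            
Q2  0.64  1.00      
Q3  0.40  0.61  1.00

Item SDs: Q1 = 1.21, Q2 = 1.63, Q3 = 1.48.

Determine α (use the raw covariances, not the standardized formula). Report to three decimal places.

α = 0.783

Σσ²ᵢ = 1.21² + 1.63² + 1.48² = 6.3114
Covariances σ_ij = r_ij · s_i · s_j:
  σ(Q1,Q2) = 0.64 × 1.21 × 1.63 = 1.2623
  σ(Q1,Q3) = 0.40 × 1.21 × 1.48 = 0.7163
  σ(Q2,Q3) = 0.61 × 1.63 × 1.48 = 1.4716
σ²_T = Σσ²ᵢ + 2·Σσ_ij = 6.3114 + 2 × 3.4502 = 13.2118
α = (3/2)·(1 − 6.3114/13.2118) = 0.783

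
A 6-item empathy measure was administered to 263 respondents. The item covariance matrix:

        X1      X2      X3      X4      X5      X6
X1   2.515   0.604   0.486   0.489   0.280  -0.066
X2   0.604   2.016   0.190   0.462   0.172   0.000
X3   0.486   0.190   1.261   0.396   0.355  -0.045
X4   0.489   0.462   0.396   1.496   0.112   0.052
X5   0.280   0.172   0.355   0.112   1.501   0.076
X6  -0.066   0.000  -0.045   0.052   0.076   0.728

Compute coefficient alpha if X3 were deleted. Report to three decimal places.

Remaining items: X1, X2, X4, X5, X6 (k = 5).
ΣVar(i) = 2.515 + 2.016 + 1.496 + 1.501 + 0.728 = 8.256
total variance = 8.256 + 2 × 2.181 = 12.618
α (item deleted) = (5/4)·(1 − 8.256/12.618) = 0.432

α = 0.432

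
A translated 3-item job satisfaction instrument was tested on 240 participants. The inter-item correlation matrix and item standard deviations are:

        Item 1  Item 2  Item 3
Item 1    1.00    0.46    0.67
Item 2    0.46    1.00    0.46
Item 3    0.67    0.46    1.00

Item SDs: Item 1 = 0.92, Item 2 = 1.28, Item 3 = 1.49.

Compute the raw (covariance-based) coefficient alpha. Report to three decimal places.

Σσ²ᵢ = 0.92² + 1.28² + 1.49² = 4.7049
Covariances σ_ij = r_ij · s_i · s_j:
  σ(Item 1,Item 2) = 0.46 × 0.92 × 1.28 = 0.5417
  σ(Item 1,Item 3) = 0.67 × 0.92 × 1.49 = 0.9184
  σ(Item 2,Item 3) = 0.46 × 1.28 × 1.49 = 0.8773
σ²_T = Σσ²ᵢ + 2·Σσ_ij = 4.7049 + 2 × 2.3374 = 9.3797
α = (3/2)·(1 − 4.7049/9.3797) = 0.748

α = 0.748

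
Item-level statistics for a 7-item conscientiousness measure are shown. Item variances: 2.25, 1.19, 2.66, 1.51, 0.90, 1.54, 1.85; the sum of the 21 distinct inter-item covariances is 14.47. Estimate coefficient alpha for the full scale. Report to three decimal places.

Σσᵢ² = 2.25 + 1.19 + 2.66 + 1.51 + 0.90 + 1.54 + 1.85 = 11.90
Sum of distinct covariances = 14.47
σ²_total = Σσᵢ² + 2·Σcov = 11.90 + 2 × 14.47 = 40.84
α = (7/6)·(1 − 11.90/40.84) = 0.827

coefficient alpha = 0.827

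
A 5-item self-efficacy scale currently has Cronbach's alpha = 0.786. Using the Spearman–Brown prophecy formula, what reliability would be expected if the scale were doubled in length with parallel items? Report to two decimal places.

predicted reliability = 0.88

Length factor m = 2
α' = m·α / (1 + (m−1)·α)
   = 2 × 0.786 / (1 + (2 − 1) × 0.786)
   = 1.5720 / 1.7860 = 0.88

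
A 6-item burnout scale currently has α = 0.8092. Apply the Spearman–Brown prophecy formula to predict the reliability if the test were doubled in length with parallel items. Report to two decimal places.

Length factor m = 2
α' = m·α / (1 + (m−1)·α)
   = 2 × 0.8092 / (1 + (2 − 1) × 0.8092)
   = 1.6184 / 1.8092 = 0.89

predicted reliability = 0.89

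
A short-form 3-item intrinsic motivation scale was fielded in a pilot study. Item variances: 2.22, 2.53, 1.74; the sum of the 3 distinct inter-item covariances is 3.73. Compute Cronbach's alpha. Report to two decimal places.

α = 0.80

Σσᵢ² = 2.22 + 2.53 + 1.74 = 6.49
Sum of distinct covariances = 3.73
total variance = Σσᵢ² + 2·Σcov = 6.49 + 2 × 3.73 = 13.95
α = (3/2)·(1 − 6.49/13.95) = 0.80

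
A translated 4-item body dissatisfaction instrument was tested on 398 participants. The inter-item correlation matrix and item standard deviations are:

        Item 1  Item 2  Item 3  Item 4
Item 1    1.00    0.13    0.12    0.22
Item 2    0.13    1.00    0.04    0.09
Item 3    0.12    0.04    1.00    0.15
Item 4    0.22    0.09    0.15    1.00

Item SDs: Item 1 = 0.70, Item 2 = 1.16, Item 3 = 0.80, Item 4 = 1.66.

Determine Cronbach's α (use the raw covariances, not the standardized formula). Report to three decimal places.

Σσ²ᵢ = 0.70² + 1.16² + 0.80² + 1.66² = 5.2312
Covariances σ_ij = r_ij · s_i · s_j:
  σ(Item 1,Item 2) = 0.13 × 0.70 × 1.16 = 0.1056
  σ(Item 1,Item 3) = 0.12 × 0.70 × 0.80 = 0.0672
  σ(Item 1,Item 4) = 0.22 × 0.70 × 1.66 = 0.2556
  σ(Item 2,Item 3) = 0.04 × 1.16 × 0.80 = 0.0371
  σ(Item 2,Item 4) = 0.09 × 1.16 × 1.66 = 0.1733
  σ(Item 3,Item 4) = 0.15 × 0.80 × 1.66 = 0.1992
σ²_T = Σσ²ᵢ + 2·Σσ_ij = 5.2312 + 2 × 0.8380 = 6.9072
α = (4/3)·(1 − 5.2312/6.9072) = 0.324

α = 0.324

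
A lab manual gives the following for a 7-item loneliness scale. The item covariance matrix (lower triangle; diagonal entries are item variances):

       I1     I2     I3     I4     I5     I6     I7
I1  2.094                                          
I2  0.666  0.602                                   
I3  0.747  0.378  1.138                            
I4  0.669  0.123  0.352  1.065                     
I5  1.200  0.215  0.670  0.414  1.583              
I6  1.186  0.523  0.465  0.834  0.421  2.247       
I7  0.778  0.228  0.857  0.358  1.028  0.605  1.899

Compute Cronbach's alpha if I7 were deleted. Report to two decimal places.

Cronbach's alpha = 0.80

Remaining items: I1, I2, I3, I4, I5, I6 (k = 6).
Σσᵢ² = 2.094 + 0.602 + 1.138 + 1.065 + 1.583 + 2.247 = 8.729
σ²_total = 8.729 + 2 × 8.863 = 26.455
α (item deleted) = (6/5)·(1 − 8.729/26.455) = 0.80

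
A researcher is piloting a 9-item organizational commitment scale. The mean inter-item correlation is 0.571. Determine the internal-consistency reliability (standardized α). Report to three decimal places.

Standardized α = k·r̄ / (1 + (k−1)·r̄) = 9 × 0.571 / (1 + 8 × 0.571)
  = 5.1390 / 5.5680 = 0.923

α = 0.923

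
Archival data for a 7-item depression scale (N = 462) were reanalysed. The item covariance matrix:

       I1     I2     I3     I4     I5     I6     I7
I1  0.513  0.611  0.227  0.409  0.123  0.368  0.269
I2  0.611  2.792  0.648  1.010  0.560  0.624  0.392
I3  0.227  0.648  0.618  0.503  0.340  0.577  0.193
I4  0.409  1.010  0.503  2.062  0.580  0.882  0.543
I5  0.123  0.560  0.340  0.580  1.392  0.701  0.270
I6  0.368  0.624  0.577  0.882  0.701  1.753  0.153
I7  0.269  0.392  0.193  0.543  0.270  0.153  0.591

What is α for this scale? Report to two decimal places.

α = 0.78

sum of item variances = 0.513 + 2.792 + 0.618 + 2.062 + 1.392 + 1.753 + 0.591 = 9.721
Sum of the distinct covariances = 9.983
Var(T) = 9.721 + 2 × 9.983 = 29.687
α = (k/(k−1))·(1 − sum of item variances/Var(T)) = (7/6)·(1 − 9.721/29.687) = 0.78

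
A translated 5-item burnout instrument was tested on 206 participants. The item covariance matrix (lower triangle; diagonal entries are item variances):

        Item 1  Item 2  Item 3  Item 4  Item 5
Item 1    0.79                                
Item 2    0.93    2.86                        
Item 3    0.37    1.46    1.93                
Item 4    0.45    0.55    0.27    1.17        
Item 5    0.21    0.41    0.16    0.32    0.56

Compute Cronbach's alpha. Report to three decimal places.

α = 0.730

sum of item variances = 0.79 + 2.86 + 1.93 + 1.17 + 0.56 = 7.31
Sum of the distinct covariances = 5.13
σ²_total = 7.31 + 2 × 5.13 = 17.57
α = (k/(k−1))·(1 − sum of item variances/σ²_total) = (5/4)·(1 − 7.31/17.57) = 0.730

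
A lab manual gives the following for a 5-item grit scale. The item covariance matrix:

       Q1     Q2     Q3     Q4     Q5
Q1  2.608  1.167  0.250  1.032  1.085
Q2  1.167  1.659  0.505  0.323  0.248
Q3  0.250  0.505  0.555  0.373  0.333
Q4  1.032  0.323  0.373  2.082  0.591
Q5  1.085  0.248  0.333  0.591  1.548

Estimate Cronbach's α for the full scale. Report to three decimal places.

Σσ²ᵢ = 2.608 + 1.659 + 0.555 + 2.082 + 1.548 = 8.452
Σ_{i<j} σ_ij = 5.907
σ²_total = 8.452 + 2 × 5.907 = 20.266
α = (k/(k−1))·(1 − Σσ²ᵢ/σ²_total) = (5/4)·(1 − 8.452/20.266) = 0.729

α = 0.729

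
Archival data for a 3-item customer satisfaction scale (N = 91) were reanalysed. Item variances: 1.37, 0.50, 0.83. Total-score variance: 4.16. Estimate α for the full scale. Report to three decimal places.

sum of item variances = 1.37 + 0.50 + 0.83 = 2.70
α = (k/(k−1))·(1 − sum of item variances/σ²_T) = (3/2)·(1 − 2.70/4.16) = 0.526

α = 0.526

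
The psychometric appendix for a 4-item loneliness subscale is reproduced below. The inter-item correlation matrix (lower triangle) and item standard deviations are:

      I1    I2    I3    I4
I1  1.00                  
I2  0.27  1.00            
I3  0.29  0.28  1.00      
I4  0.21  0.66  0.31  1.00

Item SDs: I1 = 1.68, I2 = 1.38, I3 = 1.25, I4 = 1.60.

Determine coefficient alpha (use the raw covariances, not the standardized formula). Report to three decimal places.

α = 0.662

Σσ²ᵢ = 1.68² + 1.38² + 1.25² + 1.60² = 8.8493
Covariances σ_ij = r_ij · s_i · s_j:
  σ(I1,I2) = 0.27 × 1.68 × 1.38 = 0.6260
  σ(I1,I3) = 0.29 × 1.68 × 1.25 = 0.6090
  σ(I1,I4) = 0.21 × 1.68 × 1.60 = 0.5645
  σ(I2,I3) = 0.28 × 1.38 × 1.25 = 0.4830
  σ(I2,I4) = 0.66 × 1.38 × 1.60 = 1.4573
  σ(I3,I4) = 0.31 × 1.25 × 1.60 = 0.6200
σ²_T = Σσ²ᵢ + 2·Σσ_ij = 8.8493 + 2 × 4.3598 = 17.5689
α = (4/3)·(1 − 8.8493/17.5689) = 0.662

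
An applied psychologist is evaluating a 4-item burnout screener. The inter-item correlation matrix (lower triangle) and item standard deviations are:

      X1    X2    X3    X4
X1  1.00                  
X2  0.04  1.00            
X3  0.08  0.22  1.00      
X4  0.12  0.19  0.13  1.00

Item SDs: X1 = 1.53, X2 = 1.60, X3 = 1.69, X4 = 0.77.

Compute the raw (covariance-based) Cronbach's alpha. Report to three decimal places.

Σσ²ᵢ = 1.53² + 1.60² + 1.69² + 0.77² = 8.3499
Covariances σ_ij = r_ij · s_i · s_j:
  σ(X1,X2) = 0.04 × 1.53 × 1.60 = 0.0979
  σ(X1,X3) = 0.08 × 1.53 × 1.69 = 0.2069
  σ(X1,X4) = 0.12 × 1.53 × 0.77 = 0.1414
  σ(X2,X3) = 0.22 × 1.60 × 1.69 = 0.5949
  σ(X2,X4) = 0.19 × 1.60 × 0.77 = 0.2341
  σ(X3,X4) = 0.13 × 1.69 × 0.77 = 0.1692
σ²_T = Σσ²ᵢ + 2·Σσ_ij = 8.3499 + 2 × 1.4444 = 11.2387
α = (4/3)·(1 − 8.3499/11.2387) = 0.343

Cronbach's alpha = 0.343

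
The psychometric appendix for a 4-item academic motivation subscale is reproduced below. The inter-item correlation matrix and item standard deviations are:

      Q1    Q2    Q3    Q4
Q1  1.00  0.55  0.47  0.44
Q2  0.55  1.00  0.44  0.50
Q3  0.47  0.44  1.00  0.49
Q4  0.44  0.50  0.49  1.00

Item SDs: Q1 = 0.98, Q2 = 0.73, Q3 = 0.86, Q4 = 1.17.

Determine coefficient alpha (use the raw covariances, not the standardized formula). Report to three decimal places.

Σσ²ᵢ = 0.98² + 0.73² + 0.86² + 1.17² = 3.6018
Covariances σ_ij = r_ij · s_i · s_j:
  σ(Q1,Q2) = 0.55 × 0.98 × 0.73 = 0.3935
  σ(Q1,Q3) = 0.47 × 0.98 × 0.86 = 0.3961
  σ(Q1,Q4) = 0.44 × 0.98 × 1.17 = 0.5045
  σ(Q2,Q3) = 0.44 × 0.73 × 0.86 = 0.2762
  σ(Q2,Q4) = 0.50 × 0.73 × 1.17 = 0.4270
  σ(Q3,Q4) = 0.49 × 0.86 × 1.17 = 0.4930
σ²_T = Σσ²ᵢ + 2·Σσ_ij = 3.6018 + 2 × 2.4903 = 8.5824
α = (4/3)·(1 − 3.6018/8.5824) = 0.774

coefficient alpha = 0.774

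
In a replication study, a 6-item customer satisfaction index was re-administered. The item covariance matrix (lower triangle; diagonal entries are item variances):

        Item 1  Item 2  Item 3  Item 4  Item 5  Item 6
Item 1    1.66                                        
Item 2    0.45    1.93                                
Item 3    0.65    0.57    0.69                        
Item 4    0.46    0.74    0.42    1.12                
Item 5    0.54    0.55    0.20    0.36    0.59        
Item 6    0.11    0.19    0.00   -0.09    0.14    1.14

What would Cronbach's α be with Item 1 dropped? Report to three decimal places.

Cronbach's α = 0.662

Remaining items: Item 2, Item 3, Item 4, Item 5, Item 6 (k = 5).
Σσ²ᵢ = 1.93 + 0.69 + 1.12 + 0.59 + 1.14 = 5.47
total variance = 5.47 + 2 × 3.08 = 11.63
α (item deleted) = (5/4)·(1 − 5.47/11.63) = 0.662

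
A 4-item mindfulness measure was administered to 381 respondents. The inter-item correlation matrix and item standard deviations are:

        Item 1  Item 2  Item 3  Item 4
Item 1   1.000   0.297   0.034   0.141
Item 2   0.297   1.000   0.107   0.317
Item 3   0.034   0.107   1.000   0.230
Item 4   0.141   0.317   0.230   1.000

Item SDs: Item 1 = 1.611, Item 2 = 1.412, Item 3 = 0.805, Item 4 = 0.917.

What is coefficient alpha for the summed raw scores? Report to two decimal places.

coefficient alpha = 0.47

Σσ²ᵢ = 1.611² + 1.412² + 0.805² + 0.917² = 6.0780
Covariances σ_ij = r_ij · s_i · s_j:
  σ(Item 1,Item 2) = 0.297 × 1.611 × 1.412 = 0.6756
  σ(Item 1,Item 3) = 0.034 × 1.611 × 0.805 = 0.0441
  σ(Item 1,Item 4) = 0.141 × 1.611 × 0.917 = 0.2083
  σ(Item 2,Item 3) = 0.107 × 1.412 × 0.805 = 0.1216
  σ(Item 2,Item 4) = 0.317 × 1.412 × 0.917 = 0.4105
  σ(Item 3,Item 4) = 0.230 × 0.805 × 0.917 = 0.1698
σ²_T = Σσ²ᵢ + 2·Σσ_ij = 6.0780 + 2 × 1.6299 = 9.3378
α = (4/3)·(1 − 6.0780/9.3378) = 0.47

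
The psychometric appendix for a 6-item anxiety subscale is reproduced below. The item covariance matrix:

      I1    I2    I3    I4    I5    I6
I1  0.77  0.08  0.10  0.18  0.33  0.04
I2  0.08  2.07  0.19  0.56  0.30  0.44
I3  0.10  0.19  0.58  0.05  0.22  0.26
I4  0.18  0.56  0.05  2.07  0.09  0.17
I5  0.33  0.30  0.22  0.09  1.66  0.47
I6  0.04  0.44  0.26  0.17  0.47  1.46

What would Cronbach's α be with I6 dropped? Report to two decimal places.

Remaining items: I1, I2, I3, I4, I5 (k = 5).
Σσᵢ² = 0.77 + 2.07 + 0.58 + 2.07 + 1.66 = 7.15
σ²_total = 7.15 + 2 × 2.10 = 11.35
α (item deleted) = (5/4)·(1 − 7.15/11.35) = 0.46

α = 0.46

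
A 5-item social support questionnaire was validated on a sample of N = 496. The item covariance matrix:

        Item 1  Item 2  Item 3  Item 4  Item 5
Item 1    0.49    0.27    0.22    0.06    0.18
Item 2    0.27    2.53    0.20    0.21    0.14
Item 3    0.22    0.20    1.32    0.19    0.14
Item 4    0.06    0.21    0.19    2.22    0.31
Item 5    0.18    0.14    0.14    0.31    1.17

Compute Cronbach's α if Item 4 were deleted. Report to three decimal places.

Cronbach's α = 0.393

Remaining items: Item 1, Item 2, Item 3, Item 5 (k = 4).
ΣVar(i) = 0.49 + 2.53 + 1.32 + 1.17 = 5.51
total variance = 5.51 + 2 × 1.15 = 7.81
α (item deleted) = (4/3)·(1 − 5.51/7.81) = 0.393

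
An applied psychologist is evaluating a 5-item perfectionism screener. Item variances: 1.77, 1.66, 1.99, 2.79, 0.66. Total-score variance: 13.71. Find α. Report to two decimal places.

Σσ²ᵢ = 1.77 + 1.66 + 1.99 + 2.79 + 0.66 = 8.87
α = (k/(k−1))·(1 − Σσ²ᵢ/total variance) = (5/4)·(1 − 8.87/13.71) = 0.44

α = 0.44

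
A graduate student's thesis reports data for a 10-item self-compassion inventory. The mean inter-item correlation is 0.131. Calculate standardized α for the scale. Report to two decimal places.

Standardized α = k·r̄ / (1 + (k−1)·r̄) = 10 × 0.131 / (1 + 9 × 0.131)
  = 1.3100 / 2.1790 = 0.60

standardized α = 0.60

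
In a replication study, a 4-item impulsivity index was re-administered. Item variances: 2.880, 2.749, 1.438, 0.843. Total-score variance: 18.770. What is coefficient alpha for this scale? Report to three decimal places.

coefficient alpha = 0.771

Σσᵢ² = 2.880 + 2.749 + 1.438 + 0.843 = 7.910
α = (k/(k−1))·(1 − Σσᵢ²/σ²_total) = (4/3)·(1 − 7.910/18.770) = 0.771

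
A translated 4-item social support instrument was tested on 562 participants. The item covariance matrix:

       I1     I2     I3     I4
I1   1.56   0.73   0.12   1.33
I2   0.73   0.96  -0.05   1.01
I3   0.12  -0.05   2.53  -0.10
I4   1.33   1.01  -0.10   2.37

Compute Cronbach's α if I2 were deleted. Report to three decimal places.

Remaining items: I1, I3, I4 (k = 3).
Σσ²ᵢ = 1.56 + 2.53 + 2.37 = 6.46
σ²_total = 6.46 + 2 × 1.35 = 9.16
α (item deleted) = (3/2)·(1 − 6.46/9.16) = 0.442

Cronbach's α = 0.442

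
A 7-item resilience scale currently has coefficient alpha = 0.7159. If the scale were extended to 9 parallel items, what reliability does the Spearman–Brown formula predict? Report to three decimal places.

Length factor m = 9/7 = 1.2857
α' = m·α / (1 + (m−1)·α)
   = 9/7 × 0.7159 / (1 + (9/7 − 1) × 0.7159)
   = 0.9204 / 1.2045 = 0.764

predicted reliability = 0.764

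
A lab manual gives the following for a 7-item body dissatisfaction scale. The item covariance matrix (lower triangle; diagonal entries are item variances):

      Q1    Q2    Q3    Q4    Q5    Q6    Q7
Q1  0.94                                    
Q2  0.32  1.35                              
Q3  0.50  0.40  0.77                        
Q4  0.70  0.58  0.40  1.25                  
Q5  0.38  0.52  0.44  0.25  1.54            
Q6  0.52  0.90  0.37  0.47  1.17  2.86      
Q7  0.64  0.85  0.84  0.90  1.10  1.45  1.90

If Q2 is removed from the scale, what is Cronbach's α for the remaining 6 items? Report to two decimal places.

Remaining items: Q1, Q3, Q4, Q5, Q6, Q7 (k = 6).
Σσ²ᵢ = 0.94 + 0.77 + 1.25 + 1.54 + 2.86 + 1.90 = 9.26
σ²_total = 9.26 + 2 × 10.13 = 29.52
α (item deleted) = (6/5)·(1 − 9.26/29.52) = 0.82

Cronbach's α = 0.82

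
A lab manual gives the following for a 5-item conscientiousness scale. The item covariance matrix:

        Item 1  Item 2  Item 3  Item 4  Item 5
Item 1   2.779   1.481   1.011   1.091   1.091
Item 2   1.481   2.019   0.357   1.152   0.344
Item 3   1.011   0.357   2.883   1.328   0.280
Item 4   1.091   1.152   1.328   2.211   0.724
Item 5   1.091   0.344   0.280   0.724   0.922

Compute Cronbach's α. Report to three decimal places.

ΣVar(i) = 2.779 + 2.019 + 2.883 + 2.211 + 0.922 = 10.814
Σ_{i<j} σ_ij = 8.859
total variance = 10.814 + 2 × 8.859 = 28.532
α = (k/(k−1))·(1 − ΣVar(i)/total variance) = (5/4)·(1 − 10.814/28.532) = 0.776

α = 0.776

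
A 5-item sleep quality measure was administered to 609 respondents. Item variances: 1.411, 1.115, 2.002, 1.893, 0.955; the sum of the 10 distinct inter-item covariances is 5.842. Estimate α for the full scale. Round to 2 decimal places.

Σσ²ᵢ = 1.411 + 1.115 + 2.002 + 1.893 + 0.955 = 7.376
Sum of distinct covariances = 5.842
Var(T) = Σσ²ᵢ + 2·Σcov = 7.376 + 2 × 5.842 = 19.060
α = (5/4)·(1 − 7.376/19.060) = 0.77

α = 0.77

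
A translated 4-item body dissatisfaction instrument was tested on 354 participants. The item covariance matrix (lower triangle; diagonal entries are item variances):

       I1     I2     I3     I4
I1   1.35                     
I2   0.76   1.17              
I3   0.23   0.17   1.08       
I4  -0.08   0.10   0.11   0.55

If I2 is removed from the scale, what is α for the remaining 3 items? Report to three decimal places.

α = 0.223

Remaining items: I1, I3, I4 (k = 3).
sum of item variances = 1.35 + 1.08 + 0.55 = 2.98
σ²_total = 2.98 + 2 × 0.26 = 3.50
α (item deleted) = (3/2)·(1 − 2.98/3.50) = 0.223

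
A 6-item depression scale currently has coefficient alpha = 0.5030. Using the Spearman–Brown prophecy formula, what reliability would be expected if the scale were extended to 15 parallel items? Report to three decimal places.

Length factor m = 15/6 = 2.5000
α' = m·α / (1 + (m−1)·α)
   = 15/6 × 0.5030 / (1 + (15/6 − 1) × 0.5030)
   = 1.2575 / 1.7545 = 0.717

predicted reliability = 0.717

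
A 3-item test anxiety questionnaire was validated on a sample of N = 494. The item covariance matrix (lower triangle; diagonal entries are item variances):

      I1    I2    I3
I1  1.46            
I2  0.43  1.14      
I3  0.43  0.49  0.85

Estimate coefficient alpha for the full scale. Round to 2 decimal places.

α = 0.66

ΣVar(i) = 1.46 + 1.14 + 0.85 = 3.45
Sum of off-diagonal covariances = 1.35
total variance = 3.45 + 2 × 1.35 = 6.15
α = (k/(k−1))·(1 − ΣVar(i)/total variance) = (3/2)·(1 − 3.45/6.15) = 0.66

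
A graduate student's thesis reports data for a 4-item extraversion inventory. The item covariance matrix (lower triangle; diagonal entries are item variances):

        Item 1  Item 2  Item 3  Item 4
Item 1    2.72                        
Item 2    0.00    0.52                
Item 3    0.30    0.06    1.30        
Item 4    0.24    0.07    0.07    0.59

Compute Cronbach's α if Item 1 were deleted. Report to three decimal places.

α = 0.214

Remaining items: Item 2, Item 3, Item 4 (k = 3).
Σσᵢ² = 0.52 + 1.30 + 0.59 = 2.41
Var(T) = 2.41 + 2 × 0.20 = 2.81
α (item deleted) = (3/2)·(1 − 2.41/2.81) = 0.214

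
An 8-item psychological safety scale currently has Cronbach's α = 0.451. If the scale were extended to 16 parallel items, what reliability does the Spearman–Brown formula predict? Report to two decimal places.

Length factor m = 16/8 = 2.0000
α' = m·α / (1 + (m−1)·α)
   = 16/8 × 0.451 / (1 + (16/8 − 1) × 0.451)
   = 0.9020 / 1.4510 = 0.62

predicted reliability = 0.62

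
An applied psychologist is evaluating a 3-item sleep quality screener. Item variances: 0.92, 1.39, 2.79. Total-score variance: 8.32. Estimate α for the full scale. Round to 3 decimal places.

α = 0.581

Σσᵢ² = 0.92 + 1.39 + 2.79 = 5.10
α = (k/(k−1))·(1 − Σσᵢ²/total variance) = (3/2)·(1 − 5.10/8.32) = 0.581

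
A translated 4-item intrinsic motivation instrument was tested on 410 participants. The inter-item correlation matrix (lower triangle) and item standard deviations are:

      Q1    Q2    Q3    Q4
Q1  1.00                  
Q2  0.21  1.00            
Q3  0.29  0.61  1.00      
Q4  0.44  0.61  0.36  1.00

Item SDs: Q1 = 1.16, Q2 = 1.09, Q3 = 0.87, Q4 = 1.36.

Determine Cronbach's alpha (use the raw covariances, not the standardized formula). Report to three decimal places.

Σσ²ᵢ = 1.16² + 1.09² + 0.87² + 1.36² = 5.1402
Covariances σ_ij = r_ij · s_i · s_j:
  σ(Q1,Q2) = 0.21 × 1.16 × 1.09 = 0.2655
  σ(Q1,Q3) = 0.29 × 1.16 × 0.87 = 0.2927
  σ(Q1,Q4) = 0.44 × 1.16 × 1.36 = 0.6941
  σ(Q2,Q3) = 0.61 × 1.09 × 0.87 = 0.5785
  σ(Q2,Q4) = 0.61 × 1.09 × 1.36 = 0.9043
  σ(Q3,Q4) = 0.36 × 0.87 × 1.36 = 0.4260
σ²_T = Σσ²ᵢ + 2·Σσ_ij = 5.1402 + 2 × 3.1611 = 11.4624
α = (4/3)·(1 − 5.1402/11.4624) = 0.735

α = 0.735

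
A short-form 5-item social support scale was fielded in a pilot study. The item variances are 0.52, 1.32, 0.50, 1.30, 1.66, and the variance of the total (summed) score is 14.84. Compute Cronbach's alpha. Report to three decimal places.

α = 0.804

Σσᵢ² = 0.52 + 1.32 + 0.50 + 1.30 + 1.66 = 5.30
α = (k/(k−1))·(1 − Σσᵢ²/σ²_T) = (5/4)·(1 − 5.30/14.84) = 0.804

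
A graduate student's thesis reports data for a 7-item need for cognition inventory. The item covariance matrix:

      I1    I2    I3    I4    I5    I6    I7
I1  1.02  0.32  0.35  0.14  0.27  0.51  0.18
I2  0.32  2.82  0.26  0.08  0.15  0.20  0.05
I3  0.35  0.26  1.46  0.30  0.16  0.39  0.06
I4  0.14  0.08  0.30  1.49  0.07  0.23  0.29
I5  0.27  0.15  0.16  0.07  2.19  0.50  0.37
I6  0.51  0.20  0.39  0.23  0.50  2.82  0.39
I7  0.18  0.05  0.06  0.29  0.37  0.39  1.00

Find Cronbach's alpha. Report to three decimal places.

Σσ²ᵢ = 1.02 + 2.82 + 1.46 + 1.49 + 2.19 + 2.82 + 1.00 = 12.80
Σ_{i<j} σ_ij = 5.27
total variance = 12.80 + 2 × 5.27 = 23.34
α = (k/(k−1))·(1 − Σσ²ᵢ/total variance) = (7/6)·(1 − 12.80/23.34) = 0.527

Cronbach's alpha = 0.527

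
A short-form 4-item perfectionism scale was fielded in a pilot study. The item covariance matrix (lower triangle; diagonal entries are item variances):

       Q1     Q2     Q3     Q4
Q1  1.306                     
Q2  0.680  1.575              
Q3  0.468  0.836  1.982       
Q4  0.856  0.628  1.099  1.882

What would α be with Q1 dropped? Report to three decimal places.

α = 0.728

Remaining items: Q2, Q3, Q4 (k = 3).
ΣVar(i) = 1.575 + 1.982 + 1.882 = 5.439
Var(T) = 5.439 + 2 × 2.563 = 10.565
α (item deleted) = (3/2)·(1 − 5.439/10.565) = 0.728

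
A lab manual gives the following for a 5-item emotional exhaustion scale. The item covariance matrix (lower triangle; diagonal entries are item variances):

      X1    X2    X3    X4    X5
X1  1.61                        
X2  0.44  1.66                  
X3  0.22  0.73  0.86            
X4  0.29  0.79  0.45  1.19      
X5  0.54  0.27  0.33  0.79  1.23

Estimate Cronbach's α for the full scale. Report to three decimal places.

ΣVar(i) = 1.61 + 1.66 + 0.86 + 1.19 + 1.23 = 6.55
Sum of the distinct covariances = 4.85
total variance = 6.55 + 2 × 4.85 = 16.25
α = (k/(k−1))·(1 − ΣVar(i)/total variance) = (5/4)·(1 − 6.55/16.25) = 0.746

Cronbach's α = 0.746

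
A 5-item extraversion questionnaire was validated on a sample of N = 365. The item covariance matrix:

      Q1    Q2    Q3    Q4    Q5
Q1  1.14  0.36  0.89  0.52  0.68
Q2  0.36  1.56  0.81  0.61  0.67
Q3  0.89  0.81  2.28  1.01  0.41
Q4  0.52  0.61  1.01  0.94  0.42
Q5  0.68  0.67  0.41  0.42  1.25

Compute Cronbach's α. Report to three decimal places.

sum of item variances = 1.14 + 1.56 + 2.28 + 0.94 + 1.25 = 7.17
Σ_{i<j} σ_ij = 6.38
total variance = 7.17 + 2 × 6.38 = 19.93
α = (k/(k−1))·(1 − sum of item variances/total variance) = (5/4)·(1 − 7.17/19.93) = 0.800

α = 0.800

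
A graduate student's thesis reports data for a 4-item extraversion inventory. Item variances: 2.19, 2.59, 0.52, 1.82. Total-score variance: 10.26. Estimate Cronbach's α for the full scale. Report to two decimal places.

α = 0.41

Σσ²ᵢ = 2.19 + 2.59 + 0.52 + 1.82 = 7.12
α = (k/(k−1))·(1 − Σσ²ᵢ/Var(T)) = (4/3)·(1 − 7.12/10.26) = 0.41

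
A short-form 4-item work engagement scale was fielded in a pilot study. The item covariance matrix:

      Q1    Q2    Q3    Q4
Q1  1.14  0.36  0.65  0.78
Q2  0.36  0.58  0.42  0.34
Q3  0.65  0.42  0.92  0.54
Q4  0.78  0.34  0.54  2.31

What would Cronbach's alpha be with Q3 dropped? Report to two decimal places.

Cronbach's alpha = 0.64

Remaining items: Q1, Q2, Q4 (k = 3).
Σσᵢ² = 1.14 + 0.58 + 2.31 = 4.03
Var(T) = 4.03 + 2 × 1.48 = 6.99
α (item deleted) = (3/2)·(1 − 4.03/6.99) = 0.64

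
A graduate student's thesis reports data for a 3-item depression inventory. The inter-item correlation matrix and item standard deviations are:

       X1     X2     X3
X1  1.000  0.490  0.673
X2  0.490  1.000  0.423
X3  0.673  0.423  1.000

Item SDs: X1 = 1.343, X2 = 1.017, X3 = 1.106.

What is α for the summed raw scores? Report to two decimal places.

α = 0.77

Σσ²ᵢ = 1.343² + 1.017² + 1.106² = 4.0612
Covariances σ_ij = r_ij · s_i · s_j:
  σ(X1,X2) = 0.490 × 1.343 × 1.017 = 0.6693
  σ(X1,X3) = 0.673 × 1.343 × 1.106 = 0.9996
  σ(X2,X3) = 0.423 × 1.017 × 1.106 = 0.4758
σ²_T = Σσ²ᵢ + 2·Σσ_ij = 4.0612 + 2 × 2.1447 = 8.3506
α = (3/2)·(1 − 4.0612/8.3506) = 0.77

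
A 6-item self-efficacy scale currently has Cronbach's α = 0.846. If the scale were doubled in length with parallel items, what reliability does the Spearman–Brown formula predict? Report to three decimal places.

Length factor m = 2
α' = m·α / (1 + (m−1)·α)
   = 2 × 0.846 / (1 + (2 − 1) × 0.846)
   = 1.6920 / 1.8460 = 0.917

predicted reliability = 0.917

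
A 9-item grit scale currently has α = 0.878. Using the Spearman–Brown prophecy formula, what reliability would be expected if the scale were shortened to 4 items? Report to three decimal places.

Length factor m = 4/9 = 0.4444
α' = m·α / (1 − (1−m)·α)
   = 4/9 × 0.878 / (1 − (1 − 4/9) × 0.878)
   = 0.3902 / 0.5122 = 0.762

predicted reliability = 0.762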